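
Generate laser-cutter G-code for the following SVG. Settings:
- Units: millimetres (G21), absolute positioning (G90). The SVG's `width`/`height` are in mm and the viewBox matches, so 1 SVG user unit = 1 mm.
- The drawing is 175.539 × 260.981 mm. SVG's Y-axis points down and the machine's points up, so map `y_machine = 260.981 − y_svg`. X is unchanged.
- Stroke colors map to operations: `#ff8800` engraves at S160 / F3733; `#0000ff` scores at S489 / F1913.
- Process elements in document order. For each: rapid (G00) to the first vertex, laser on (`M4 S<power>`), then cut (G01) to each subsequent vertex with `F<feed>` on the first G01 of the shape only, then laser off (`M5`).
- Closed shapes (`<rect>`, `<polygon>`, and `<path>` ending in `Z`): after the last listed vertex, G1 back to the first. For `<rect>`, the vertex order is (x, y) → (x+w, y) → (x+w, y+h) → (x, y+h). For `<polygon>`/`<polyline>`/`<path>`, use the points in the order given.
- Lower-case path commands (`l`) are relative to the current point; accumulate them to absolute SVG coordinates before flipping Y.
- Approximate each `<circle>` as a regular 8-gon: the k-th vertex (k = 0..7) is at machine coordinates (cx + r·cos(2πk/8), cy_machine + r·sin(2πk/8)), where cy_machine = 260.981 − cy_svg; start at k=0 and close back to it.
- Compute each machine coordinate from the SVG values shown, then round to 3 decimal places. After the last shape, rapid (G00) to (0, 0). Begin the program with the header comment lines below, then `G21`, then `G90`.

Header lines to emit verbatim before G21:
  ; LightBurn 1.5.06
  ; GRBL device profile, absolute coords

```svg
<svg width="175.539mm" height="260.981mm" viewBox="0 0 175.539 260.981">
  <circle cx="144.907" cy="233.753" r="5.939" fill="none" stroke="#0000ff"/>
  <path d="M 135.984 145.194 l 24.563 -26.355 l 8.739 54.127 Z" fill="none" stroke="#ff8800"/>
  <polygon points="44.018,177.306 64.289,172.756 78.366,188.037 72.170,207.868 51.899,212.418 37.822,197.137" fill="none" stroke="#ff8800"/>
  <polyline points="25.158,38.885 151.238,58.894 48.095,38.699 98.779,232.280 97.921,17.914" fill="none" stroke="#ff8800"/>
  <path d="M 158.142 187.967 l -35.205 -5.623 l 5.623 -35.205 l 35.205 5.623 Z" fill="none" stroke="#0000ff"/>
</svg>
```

; LightBurn 1.5.06
; GRBL device profile, absolute coords
G21
G90
G00 X150.846 Y27.228
M4 S489
G01 X149.107 Y31.428 F1913
G01 X144.907 Y33.167
G01 X140.707 Y31.428
G01 X138.968 Y27.228
G01 X140.707 Y23.028
G01 X144.907 Y21.289
G01 X149.107 Y23.028
G01 X150.846 Y27.228
M5
G00 X135.984 Y115.787
M4 S160
G01 X160.547 Y142.142 F3733
G01 X169.286 Y88.015
G01 X135.984 Y115.787
M5
G00 X44.018 Y83.675
M4 S160
G01 X64.289 Y88.225 F3733
G01 X78.366 Y72.944
G01 X72.170 Y53.113
G01 X51.899 Y48.563
G01 X37.822 Y63.844
G01 X44.018 Y83.675
M5
G00 X25.158 Y222.096
M4 S160
G01 X151.238 Y202.087 F3733
G01 X48.095 Y222.282
G01 X98.779 Y28.701
G01 X97.921 Y243.067
M5
G00 X158.142 Y73.014
M4 S489
G01 X122.937 Y78.637 F1913
G01 X128.560 Y113.842
G01 X163.765 Y108.219
G01 X158.142 Y73.014
M5
G00 X0.000 Y0.000

viewBox `0 0 175.539 260.981` with mm width/height → 1 unit = 1 mm. Flip: y_m = 260.981 − y_svg.

**Shape 1** — `<circle>` circle, stroke `#0000ff` → score (S489, F1913). Machine vertices: (150.846,27.228) → (149.107,31.428) → (144.907,33.167) → (140.707,31.428) → (138.968,27.228) → (140.707,23.028) → (144.907,21.289) → (149.107,23.028) → (150.846,27.228). Closed: final G1 returns to the first vertex.

**Shape 2** — `<path>` closed polygon, stroke `#ff8800` → engrave (S160, F3733). Machine vertices: (135.984,115.787) → (160.547,142.142) → (169.286,88.015) → (135.984,115.787). Closed: final G1 returns to the first vertex.

**Shape 3** — `<polygon>` regular polygon, stroke `#ff8800` → engrave (S160, F3733). Machine vertices: (44.018,83.675) → (64.289,88.225) → (78.366,72.944) → (72.170,53.113) → (51.899,48.563) → (37.822,63.844) → (44.018,83.675). Closed: final G1 returns to the first vertex.

**Shape 4** — `<polyline>` open polyline, stroke `#ff8800` → engrave (S160, F3733). Machine vertices: (25.158,222.096) → (151.238,202.087) → (48.095,222.282) → (98.779,28.701) → (97.921,243.067). Open path.

**Shape 5** — `<path>` regular polygon, stroke `#0000ff` → score (S489, F1913). Machine vertices: (158.142,73.014) → (122.937,78.637) → (128.560,113.842) → (163.765,108.219) → (158.142,73.014). Closed: final G1 returns to the first vertex.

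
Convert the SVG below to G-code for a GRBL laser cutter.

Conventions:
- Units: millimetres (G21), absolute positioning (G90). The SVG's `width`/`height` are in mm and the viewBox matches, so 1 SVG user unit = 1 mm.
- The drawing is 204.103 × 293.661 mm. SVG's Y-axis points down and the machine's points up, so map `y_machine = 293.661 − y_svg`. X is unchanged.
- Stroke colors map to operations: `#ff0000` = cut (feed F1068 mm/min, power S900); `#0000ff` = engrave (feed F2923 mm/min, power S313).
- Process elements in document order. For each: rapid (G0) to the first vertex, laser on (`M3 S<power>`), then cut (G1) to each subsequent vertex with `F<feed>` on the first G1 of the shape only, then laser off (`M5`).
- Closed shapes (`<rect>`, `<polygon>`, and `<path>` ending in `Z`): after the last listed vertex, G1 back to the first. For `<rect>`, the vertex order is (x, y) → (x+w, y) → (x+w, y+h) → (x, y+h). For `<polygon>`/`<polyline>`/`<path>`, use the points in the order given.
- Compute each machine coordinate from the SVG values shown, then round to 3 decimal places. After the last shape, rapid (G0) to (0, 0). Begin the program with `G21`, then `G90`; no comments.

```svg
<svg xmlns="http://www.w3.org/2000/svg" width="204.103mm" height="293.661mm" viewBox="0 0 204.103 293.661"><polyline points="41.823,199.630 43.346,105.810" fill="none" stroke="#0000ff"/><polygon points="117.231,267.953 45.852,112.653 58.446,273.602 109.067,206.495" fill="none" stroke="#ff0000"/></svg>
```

G21
G90
G0 X41.823 Y94.031
M3 S313
G1 X43.346 Y187.851 F2923
M5
G0 X117.231 Y25.708
M3 S900
G1 X45.852 Y181.008 F1068
G1 X58.446 Y20.059
G1 X109.067 Y87.166
G1 X117.231 Y25.708
M5
G0 X0.000 Y0.000

1 u = 1 mm; y_m = 293.661 − y.

[1] `<polyline>` line segment, #0000ff→engrave S313 F2923: (41.823,94.031) → (43.346,187.851)

[2] `<polygon>` closed polygon, #ff0000→cut S900 F1068: (117.231,25.708) → (45.852,181.008) → (58.446,20.059) → (109.067,87.166) → (117.231,25.708) (closed)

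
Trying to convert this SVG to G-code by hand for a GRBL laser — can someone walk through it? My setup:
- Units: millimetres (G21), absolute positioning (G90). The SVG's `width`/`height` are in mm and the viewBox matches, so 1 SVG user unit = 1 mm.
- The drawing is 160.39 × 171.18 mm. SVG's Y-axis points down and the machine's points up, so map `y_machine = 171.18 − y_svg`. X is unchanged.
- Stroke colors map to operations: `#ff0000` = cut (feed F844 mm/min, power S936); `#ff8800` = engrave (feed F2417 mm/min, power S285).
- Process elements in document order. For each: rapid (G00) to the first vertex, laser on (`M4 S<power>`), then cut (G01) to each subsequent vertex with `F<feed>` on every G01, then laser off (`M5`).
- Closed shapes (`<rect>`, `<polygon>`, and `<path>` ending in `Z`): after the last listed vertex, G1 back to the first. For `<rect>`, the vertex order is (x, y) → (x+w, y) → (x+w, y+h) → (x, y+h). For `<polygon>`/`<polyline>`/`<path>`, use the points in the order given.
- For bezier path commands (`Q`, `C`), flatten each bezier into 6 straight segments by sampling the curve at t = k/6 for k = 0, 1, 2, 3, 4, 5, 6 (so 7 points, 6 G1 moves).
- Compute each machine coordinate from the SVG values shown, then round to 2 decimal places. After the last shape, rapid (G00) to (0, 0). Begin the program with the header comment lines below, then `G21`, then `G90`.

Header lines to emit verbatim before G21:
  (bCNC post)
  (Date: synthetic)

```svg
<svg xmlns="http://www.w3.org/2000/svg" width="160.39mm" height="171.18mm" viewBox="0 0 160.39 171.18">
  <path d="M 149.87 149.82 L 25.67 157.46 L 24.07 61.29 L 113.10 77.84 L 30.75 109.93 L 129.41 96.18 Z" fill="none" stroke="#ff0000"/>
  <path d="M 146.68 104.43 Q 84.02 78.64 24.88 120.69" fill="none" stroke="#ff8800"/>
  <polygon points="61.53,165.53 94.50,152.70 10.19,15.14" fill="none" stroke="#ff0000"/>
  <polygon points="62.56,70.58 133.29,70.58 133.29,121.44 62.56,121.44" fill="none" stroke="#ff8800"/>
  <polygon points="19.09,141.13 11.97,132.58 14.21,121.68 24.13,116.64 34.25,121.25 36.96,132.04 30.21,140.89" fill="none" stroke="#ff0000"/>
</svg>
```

Since the viewBox matches the mm dimensions, user units are millimetres directly. The only transform is the Y-flip y_m = 171.18 − y_svg.

Shape 1 is a closed polygon drawn with `<path>`. Its stroke #ff0000 means cut at S936, F844. After flipping Y the toolpath is (149.87,21.36) → (25.67,13.72) → (24.07,109.89) → (113.10,93.34) → (30.75,61.25) → (129.41,75.00) → (149.87,21.36), returning to the start.

Shape 2 is a quadratic bezier drawn with `<path>`. Its stroke #ff8800 means engrave at S285, F2417. After flipping Y the toolpath is (146.68,66.75) → (125.89,73.46) → (105.30,76.41) → (84.90,75.58) → (64.70,70.99) → (44.69,62.62) → (24.88,50.49).

Shape 3 is a closed polygon drawn with `<polygon>`. Its stroke #ff0000 means cut at S936, F844. After flipping Y the toolpath is (61.53,5.65) → (94.50,18.48) → (10.19,156.04) → (61.53,5.65), returning to the start.

Shape 4 is a rectangle drawn with `<polygon>`. Its stroke #ff8800 means engrave at S285, F2417. After flipping Y the toolpath is (62.56,100.60) → (133.29,100.60) → (133.29,49.74) → (62.56,49.74) → (62.56,100.60), returning to the start.

Shape 5 is a regular polygon drawn with `<polygon>`. Its stroke #ff0000 means cut at S936, F844. After flipping Y the toolpath is (19.09,30.05) → (11.97,38.60) → (14.21,49.50) → (24.13,54.54) → (34.25,49.93) → (36.96,39.14) → (30.21,30.29) → (19.09,30.05), returning to the start.

(bCNC post)
(Date: synthetic)
G21
G90
G00 X149.87 Y21.36
M4 S936
G01 X25.67 Y13.72 F844
G01 X24.07 Y109.89 F844
G01 X113.10 Y93.34 F844
G01 X30.75 Y61.25 F844
G01 X129.41 Y75.00 F844
G01 X149.87 Y21.36 F844
M5
G00 X146.68 Y66.75
M4 S285
G01 X125.89 Y73.46 F2417
G01 X105.30 Y76.41 F2417
G01 X84.90 Y75.58 F2417
G01 X64.70 Y70.99 F2417
G01 X44.69 Y62.62 F2417
G01 X24.88 Y50.49 F2417
M5
G00 X61.53 Y5.65
M4 S936
G01 X94.50 Y18.48 F844
G01 X10.19 Y156.04 F844
G01 X61.53 Y5.65 F844
M5
G00 X62.56 Y100.60
M4 S285
G01 X133.29 Y100.60 F2417
G01 X133.29 Y49.74 F2417
G01 X62.56 Y49.74 F2417
G01 X62.56 Y100.60 F2417
M5
G00 X19.09 Y30.05
M4 S936
G01 X11.97 Y38.60 F844
G01 X14.21 Y49.50 F844
G01 X24.13 Y54.54 F844
G01 X34.25 Y49.93 F844
G01 X36.96 Y39.14 F844
G01 X30.21 Y30.29 F844
G01 X19.09 Y30.05 F844
M5
G00 X0.00 Y0.00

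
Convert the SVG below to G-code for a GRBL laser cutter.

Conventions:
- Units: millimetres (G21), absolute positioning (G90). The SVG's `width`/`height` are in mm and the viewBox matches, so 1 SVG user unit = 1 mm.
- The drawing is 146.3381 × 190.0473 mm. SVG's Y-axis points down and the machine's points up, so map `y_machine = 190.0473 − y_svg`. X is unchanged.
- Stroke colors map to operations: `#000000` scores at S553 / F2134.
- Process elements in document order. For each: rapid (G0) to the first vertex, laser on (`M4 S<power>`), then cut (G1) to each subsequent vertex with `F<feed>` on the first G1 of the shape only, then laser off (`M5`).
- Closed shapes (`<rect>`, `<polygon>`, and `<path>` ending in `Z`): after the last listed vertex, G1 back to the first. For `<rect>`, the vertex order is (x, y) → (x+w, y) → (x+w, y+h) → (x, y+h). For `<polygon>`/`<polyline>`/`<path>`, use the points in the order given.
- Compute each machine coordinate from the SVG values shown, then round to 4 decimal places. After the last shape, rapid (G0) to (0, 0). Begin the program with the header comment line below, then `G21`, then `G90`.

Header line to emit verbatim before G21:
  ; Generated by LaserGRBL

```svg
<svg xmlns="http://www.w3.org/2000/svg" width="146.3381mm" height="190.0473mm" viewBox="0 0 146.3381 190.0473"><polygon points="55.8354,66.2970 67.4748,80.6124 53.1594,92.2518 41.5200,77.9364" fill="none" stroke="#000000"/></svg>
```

; Generated by LaserGRBL
G21
G90
G0 X55.8354 Y123.7503
M4 S553
G1 X67.4748 Y109.4349 F2134
G1 X53.1594 Y97.7955
G1 X41.5200 Y112.1109
G1 X55.8354 Y123.7503
M5
G0 X0.0000 Y0.0000

1 u = 1 mm; y_m = 190.0473 − y.

[1] `<polygon>` regular polygon, #000000→score S553 F2134: (55.8354,123.7503) → (67.4748,109.4349) → (53.1594,97.7955) → (41.5200,112.1109) → (55.8354,123.7503) (closed)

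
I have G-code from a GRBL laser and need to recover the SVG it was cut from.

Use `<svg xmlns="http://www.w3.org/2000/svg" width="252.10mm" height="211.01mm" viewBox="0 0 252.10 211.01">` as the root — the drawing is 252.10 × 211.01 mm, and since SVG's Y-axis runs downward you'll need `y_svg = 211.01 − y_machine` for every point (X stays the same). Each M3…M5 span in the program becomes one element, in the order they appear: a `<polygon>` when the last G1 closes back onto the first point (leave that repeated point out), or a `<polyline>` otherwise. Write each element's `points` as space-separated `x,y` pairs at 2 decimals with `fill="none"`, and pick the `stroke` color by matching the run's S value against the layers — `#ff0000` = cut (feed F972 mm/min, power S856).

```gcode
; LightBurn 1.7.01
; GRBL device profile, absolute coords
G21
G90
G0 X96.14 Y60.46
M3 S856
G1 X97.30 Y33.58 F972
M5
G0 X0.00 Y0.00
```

y_svg = 211.01 − y_m. Every run uses S856, so all elements get stroke `#ff0000` (cut).

[1] open run; points: 96.14,150.55 97.30,177.43

<svg xmlns="http://www.w3.org/2000/svg" width="252.10mm" height="211.01mm" viewBox="0 0 252.10 211.01">
  <polyline points="96.14,150.55 97.30,177.43" fill="none" stroke="#ff0000"/>
</svg>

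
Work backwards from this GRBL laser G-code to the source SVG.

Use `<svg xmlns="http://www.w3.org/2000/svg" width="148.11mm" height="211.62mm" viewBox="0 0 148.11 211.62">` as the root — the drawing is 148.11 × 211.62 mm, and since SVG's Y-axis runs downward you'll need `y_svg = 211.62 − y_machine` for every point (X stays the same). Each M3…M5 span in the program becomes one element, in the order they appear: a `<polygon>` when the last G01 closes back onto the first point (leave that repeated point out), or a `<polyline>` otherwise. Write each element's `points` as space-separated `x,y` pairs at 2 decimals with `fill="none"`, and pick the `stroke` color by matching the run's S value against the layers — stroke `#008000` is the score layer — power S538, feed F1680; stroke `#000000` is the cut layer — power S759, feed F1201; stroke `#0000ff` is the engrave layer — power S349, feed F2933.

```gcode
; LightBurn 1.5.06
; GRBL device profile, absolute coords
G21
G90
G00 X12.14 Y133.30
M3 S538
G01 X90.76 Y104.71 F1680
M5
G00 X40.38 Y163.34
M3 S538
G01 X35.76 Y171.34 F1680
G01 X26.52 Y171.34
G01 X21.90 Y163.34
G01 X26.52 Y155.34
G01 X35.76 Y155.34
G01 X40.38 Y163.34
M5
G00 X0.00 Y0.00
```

y_svg = 211.62 − y_m. Every run uses S538, so all elements get stroke `#008000` (score).

[1] open run; points: 12.14,78.32 90.76,106.91

[2] closed run; points: 40.38,48.28 35.76,40.28 26.52,40.28 21.90,48.28 26.52,56.28 35.76,56.28

<svg xmlns="http://www.w3.org/2000/svg" width="148.11mm" height="211.62mm" viewBox="0 0 148.11 211.62">
  <polyline points="12.14,78.32 90.76,106.91" fill="none" stroke="#008000"/>
  <polygon points="40.38,48.28 35.76,40.28 26.52,40.28 21.90,48.28 26.52,56.28 35.76,56.28" fill="none" stroke="#008000"/>
</svg>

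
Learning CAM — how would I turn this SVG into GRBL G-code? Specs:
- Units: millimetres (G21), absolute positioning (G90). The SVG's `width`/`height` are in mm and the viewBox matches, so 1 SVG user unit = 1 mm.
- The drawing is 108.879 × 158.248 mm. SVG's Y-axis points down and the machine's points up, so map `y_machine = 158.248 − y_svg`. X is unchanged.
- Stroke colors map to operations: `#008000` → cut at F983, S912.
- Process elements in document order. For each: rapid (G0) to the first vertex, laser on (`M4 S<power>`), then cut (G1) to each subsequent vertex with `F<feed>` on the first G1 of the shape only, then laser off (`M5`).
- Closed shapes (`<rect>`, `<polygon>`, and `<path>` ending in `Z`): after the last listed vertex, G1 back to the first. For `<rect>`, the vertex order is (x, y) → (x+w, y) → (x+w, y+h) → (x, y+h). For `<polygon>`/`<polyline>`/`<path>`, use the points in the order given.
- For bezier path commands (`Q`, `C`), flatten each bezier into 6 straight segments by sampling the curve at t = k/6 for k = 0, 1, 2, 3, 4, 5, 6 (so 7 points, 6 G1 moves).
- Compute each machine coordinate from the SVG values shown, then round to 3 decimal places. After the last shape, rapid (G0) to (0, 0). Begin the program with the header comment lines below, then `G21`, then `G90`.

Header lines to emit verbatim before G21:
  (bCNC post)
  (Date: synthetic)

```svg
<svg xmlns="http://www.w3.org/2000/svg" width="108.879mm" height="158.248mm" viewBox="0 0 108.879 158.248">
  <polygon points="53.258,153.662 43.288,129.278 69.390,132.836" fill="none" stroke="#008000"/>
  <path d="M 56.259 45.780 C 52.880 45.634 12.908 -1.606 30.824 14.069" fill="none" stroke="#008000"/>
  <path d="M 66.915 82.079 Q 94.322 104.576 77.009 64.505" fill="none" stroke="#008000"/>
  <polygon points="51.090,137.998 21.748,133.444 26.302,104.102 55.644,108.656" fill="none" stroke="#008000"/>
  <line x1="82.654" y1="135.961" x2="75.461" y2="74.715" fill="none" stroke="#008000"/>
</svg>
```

(bCNC post)
(Date: synthetic)
G21
G90
G0 X53.258 Y4.586
M4 S912
G1 X43.288 Y28.970 F983
G1 X69.390 Y25.412
G1 X53.258 Y4.586
M5
G0 X56.259 Y112.468
M4 S912
G1 X51.957 Y115.956 F983
G1 X44.182 Y124.238
G1 X35.556 Y134.256
G1 X28.705 Y142.957
G1 X26.253 Y147.283
G1 X30.824 Y144.179
M5
G0 X66.915 Y76.169
M4 S912
G1 X74.808 Y70.408 F983
G1 X80.217 Y68.123
G1 X83.142 Y69.314
G1 X83.582 Y73.981
G1 X81.538 Y82.124
G1 X77.009 Y93.743
M5
G0 X51.090 Y20.250
M4 S912
G1 X21.748 Y24.804 F983
G1 X26.302 Y54.146
G1 X55.644 Y49.592
G1 X51.090 Y20.250
M5
G0 X82.654 Y22.287
M4 S912
G1 X75.461 Y83.533 F983
M5
G0 X0.000 Y0.000

viewBox `0 0 108.879 158.248` with mm width/height → 1 unit = 1 mm. Flip: y_m = 158.248 − y_svg.

**Shape 1** — `<polygon>` regular polygon, stroke `#008000` → cut (S912, F983). Machine vertices: (53.258,4.586) → (43.288,28.970) → (69.390,25.412) → (53.258,4.586). Closed: final G1 returns to the first vertex.

**Shape 2** — `<path>` cubic bezier, stroke `#008000` → cut (S912, F983). Control points (SVG): P0=(56.259,45.780), P1=(52.880,45.634), P2=(12.908,-1.606), P3=(30.824,14.069); sampled at t=k/6. Machine vertices: (56.259,112.468) → (51.957,115.956) → (44.182,124.238) → (35.556,134.256) → (28.705,142.957) → (26.253,147.283) → (30.824,144.179). Open path.

**Shape 3** — `<path>` quadratic bezier, stroke `#008000` → cut (S912, F983). Control points (SVG): P0=(66.915,82.079), P1=(94.322,104.576), P2=(77.009,64.505); sampled at t=k/6. Machine vertices: (66.915,76.169) → (74.808,70.408) → (80.217,68.123) → (83.142,69.314) → (83.582,73.981) → (81.538,82.124) → (77.009,93.743). Open path.

**Shape 4** — `<polygon>` regular polygon, stroke `#008000` → cut (S912, F983). Machine vertices: (51.090,20.250) → (21.748,24.804) → (26.302,54.146) → (55.644,49.592) → (51.090,20.250). Closed: final G1 returns to the first vertex.

**Shape 5** — `<line>` line segment, stroke `#008000` → cut (S912, F983). Machine vertices: (82.654,22.287) → (75.461,83.533). Open path.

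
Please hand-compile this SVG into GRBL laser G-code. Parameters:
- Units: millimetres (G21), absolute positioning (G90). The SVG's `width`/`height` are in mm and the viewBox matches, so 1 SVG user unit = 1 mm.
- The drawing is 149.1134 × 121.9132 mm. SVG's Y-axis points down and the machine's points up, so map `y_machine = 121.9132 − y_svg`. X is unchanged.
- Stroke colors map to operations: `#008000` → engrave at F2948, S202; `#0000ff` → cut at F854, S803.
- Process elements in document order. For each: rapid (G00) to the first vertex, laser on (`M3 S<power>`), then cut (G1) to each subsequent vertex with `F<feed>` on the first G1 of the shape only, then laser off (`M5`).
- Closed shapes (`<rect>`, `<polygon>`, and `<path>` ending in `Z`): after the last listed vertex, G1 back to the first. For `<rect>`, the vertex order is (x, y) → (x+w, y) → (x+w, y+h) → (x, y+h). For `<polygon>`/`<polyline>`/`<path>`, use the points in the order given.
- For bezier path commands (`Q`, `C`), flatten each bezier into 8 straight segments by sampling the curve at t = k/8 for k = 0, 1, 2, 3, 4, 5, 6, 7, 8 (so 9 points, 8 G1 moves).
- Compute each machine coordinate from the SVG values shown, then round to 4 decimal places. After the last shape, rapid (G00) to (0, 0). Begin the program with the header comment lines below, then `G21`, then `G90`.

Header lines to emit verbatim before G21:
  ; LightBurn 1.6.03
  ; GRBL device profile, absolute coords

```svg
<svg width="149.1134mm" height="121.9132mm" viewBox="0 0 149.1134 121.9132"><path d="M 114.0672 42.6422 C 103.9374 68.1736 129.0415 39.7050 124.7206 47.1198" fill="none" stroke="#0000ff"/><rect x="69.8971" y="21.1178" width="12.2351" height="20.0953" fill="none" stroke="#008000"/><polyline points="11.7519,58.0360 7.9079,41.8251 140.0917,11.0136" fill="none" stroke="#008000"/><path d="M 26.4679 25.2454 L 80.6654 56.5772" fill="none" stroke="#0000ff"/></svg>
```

; LightBurn 1.6.03
; GRBL device profile, absolute coords
G21
G90
G00 X114.0672 Y79.2710
M3 S803
G1 X111.7938 Y72.0524 F854
G1 X112.0659 Y68.8430
G1 X114.1257 Y68.5895
G1 X117.2156 Y70.2385
G1 X120.5777 Y72.7367
G1 X123.4544 Y75.0308
G1 X125.0879 Y76.0675
G1 X124.7206 Y74.7934
M5
G00 X69.8971 Y100.7954
M3 S202
G1 X82.1322 Y100.7954 F2948
G1 X82.1322 Y80.7001
G1 X69.8971 Y80.7001
G1 X69.8971 Y100.7954
M5
G00 X11.7519 Y63.8772
M3 S202
G1 X7.9079 Y80.0881 F2948
G1 X140.0917 Y110.8996
M5
G00 X26.4679 Y96.6678
M3 S803
G1 X80.6654 Y65.3360 F854
M5
G00 X0.0000 Y0.0000

Since the viewBox matches the mm dimensions, user units are millimetres directly. The only transform is the Y-flip y_m = 121.9132 − y_svg.

Shape 1 is a cubic bezier drawn with `<path>`. Its stroke #0000ff means cut at S803, F854. After flipping Y the toolpath is (114.0672,79.2710) → (111.7938,72.0524) → (112.0659,68.8430) → (114.1257,68.5895) → (117.2156,70.2385) → (120.5777,72.7367) → (123.4544,75.0308) → (125.0879,76.0675) → (124.7206,74.7934).

Shape 2 is a rectangle drawn with `<rect>`. Its stroke #008000 means engrave at S202, F2948. After flipping Y the toolpath is (69.8971,100.7954) → (82.1322,100.7954) → (82.1322,80.7001) → (69.8971,80.7001) → (69.8971,100.7954), returning to the start.

Shape 3 is a open polyline drawn with `<polyline>`. Its stroke #008000 means engrave at S202, F2948. After flipping Y the toolpath is (11.7519,63.8772) → (7.9079,80.0881) → (140.0917,110.8996).

Shape 4 is a line segment drawn with `<path>`. Its stroke #0000ff means cut at S803, F854. After flipping Y the toolpath is (26.4679,96.6678) → (80.6654,65.3360).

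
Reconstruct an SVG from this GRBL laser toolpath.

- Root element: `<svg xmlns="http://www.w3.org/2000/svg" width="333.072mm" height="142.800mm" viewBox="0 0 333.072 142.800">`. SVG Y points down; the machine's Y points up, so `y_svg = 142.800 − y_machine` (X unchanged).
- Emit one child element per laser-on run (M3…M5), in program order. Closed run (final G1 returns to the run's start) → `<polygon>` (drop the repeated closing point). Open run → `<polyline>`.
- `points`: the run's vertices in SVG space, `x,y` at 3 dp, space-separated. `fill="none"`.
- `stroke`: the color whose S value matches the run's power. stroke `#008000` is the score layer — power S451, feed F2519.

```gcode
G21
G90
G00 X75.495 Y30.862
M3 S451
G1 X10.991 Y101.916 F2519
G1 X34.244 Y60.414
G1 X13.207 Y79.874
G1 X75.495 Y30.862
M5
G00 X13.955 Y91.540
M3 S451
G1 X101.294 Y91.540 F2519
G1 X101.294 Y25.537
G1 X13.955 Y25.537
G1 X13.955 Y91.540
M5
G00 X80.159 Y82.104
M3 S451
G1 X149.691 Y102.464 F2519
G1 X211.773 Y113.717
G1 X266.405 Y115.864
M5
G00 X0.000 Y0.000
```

<svg xmlns="http://www.w3.org/2000/svg" width="333.072mm" height="142.800mm" viewBox="0 0 333.072 142.800">
  <polygon points="75.495,111.938 10.991,40.884 34.244,82.386 13.207,62.926" fill="none" stroke="#008000"/>
  <polygon points="13.955,51.260 101.294,51.260 101.294,117.263 13.955,117.263" fill="none" stroke="#008000"/>
  <polyline points="80.159,60.696 149.691,40.336 211.773,29.083 266.405,26.936" fill="none" stroke="#008000"/>
</svg>

y_svg = 142.800 − y_m. Every run uses S451, so all elements get stroke `#008000` (score).

[1] closed run; points: 75.495,111.938 10.991,40.884 34.244,82.386 13.207,62.926

[2] closed run; points: 13.955,51.260 101.294,51.260 101.294,117.263 13.955,117.263

[3] open run; points: 80.159,60.696 149.691,40.336 211.773,29.083 266.405,26.936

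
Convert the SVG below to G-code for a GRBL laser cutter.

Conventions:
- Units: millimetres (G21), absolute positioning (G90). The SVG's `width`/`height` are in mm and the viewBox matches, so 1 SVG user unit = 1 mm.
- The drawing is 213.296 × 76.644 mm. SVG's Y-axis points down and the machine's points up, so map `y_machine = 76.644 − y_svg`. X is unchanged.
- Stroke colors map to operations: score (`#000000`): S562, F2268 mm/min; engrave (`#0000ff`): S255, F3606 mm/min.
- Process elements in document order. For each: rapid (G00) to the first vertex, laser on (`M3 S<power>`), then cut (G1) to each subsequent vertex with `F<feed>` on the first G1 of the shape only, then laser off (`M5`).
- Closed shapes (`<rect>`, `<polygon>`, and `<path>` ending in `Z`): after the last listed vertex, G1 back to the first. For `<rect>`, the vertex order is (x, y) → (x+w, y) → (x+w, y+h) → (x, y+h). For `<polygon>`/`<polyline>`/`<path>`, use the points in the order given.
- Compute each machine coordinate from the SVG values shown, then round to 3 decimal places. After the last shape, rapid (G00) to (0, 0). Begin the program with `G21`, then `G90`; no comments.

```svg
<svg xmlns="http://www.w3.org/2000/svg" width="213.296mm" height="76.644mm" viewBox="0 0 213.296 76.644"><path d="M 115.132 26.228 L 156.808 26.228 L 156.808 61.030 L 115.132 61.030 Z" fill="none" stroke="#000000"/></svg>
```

Since the viewBox matches the mm dimensions, user units are millimetres directly. The only transform is the Y-flip y_m = 76.644 − y_svg.

Shape 1 is a rectangle drawn with `<path>`. Its stroke #000000 means score at S562, F2268. After flipping Y the toolpath is (115.132,50.416) → (156.808,50.416) → (156.808,15.614) → (115.132,15.614) → (115.132,50.416), returning to the start.

G21
G90
G00 X115.132 Y50.416
M3 S562
G1 X156.808 Y50.416 F2268
G1 X156.808 Y15.614
G1 X115.132 Y15.614
G1 X115.132 Y50.416
M5
G00 X0.000 Y0.000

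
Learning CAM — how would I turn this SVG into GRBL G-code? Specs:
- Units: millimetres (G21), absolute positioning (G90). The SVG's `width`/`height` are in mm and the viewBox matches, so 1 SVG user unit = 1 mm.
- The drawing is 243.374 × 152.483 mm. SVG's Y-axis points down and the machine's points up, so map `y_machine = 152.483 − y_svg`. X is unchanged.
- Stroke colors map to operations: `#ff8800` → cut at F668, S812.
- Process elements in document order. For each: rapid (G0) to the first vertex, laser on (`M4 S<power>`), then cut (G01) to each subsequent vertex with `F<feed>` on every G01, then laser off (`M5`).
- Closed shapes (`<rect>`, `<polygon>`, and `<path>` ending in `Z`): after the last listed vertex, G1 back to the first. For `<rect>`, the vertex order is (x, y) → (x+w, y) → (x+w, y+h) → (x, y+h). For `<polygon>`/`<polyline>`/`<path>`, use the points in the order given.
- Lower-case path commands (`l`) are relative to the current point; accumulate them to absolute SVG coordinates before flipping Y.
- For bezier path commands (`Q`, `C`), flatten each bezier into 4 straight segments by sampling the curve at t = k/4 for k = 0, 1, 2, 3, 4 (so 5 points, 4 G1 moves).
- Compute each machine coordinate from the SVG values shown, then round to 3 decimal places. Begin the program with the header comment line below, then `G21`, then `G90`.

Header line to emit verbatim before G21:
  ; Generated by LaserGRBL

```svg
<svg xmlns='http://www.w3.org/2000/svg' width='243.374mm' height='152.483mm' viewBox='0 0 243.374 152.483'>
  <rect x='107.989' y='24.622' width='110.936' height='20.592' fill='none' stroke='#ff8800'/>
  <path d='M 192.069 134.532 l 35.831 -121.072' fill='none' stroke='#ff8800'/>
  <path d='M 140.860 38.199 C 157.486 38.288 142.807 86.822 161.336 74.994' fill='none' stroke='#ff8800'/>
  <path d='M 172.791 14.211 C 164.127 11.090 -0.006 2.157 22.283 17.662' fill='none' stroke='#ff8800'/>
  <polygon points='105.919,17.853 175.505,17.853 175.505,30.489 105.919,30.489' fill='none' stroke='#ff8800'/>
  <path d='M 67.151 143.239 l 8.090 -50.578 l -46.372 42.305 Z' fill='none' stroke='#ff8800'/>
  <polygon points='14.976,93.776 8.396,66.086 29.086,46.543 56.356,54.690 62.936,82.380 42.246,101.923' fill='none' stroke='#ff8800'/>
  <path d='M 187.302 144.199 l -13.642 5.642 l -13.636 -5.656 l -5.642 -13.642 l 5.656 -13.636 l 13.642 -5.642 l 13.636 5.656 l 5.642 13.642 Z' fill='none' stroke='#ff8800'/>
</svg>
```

1 u = 1 mm; y_m = 152.483 − y.

[1] `<rect>` rectangle, #ff8800→cut S812 F668: (107.989,127.861) → (218.925,127.861) → (218.925,107.269) → (107.989,107.269) → (107.989,127.861) (closed)

[2] `<path>` line segment, #ff8800→cut S812 F668: (192.069,17.951) → (227.900,139.023)

[3] `<path>` cubic bezier, #ff8800→cut S812 F668: (140.860,114.284) → (148.468,106.834) → (150.384,91.418) → (152.658,78.236) → (161.336,77.489)

[4] `<path>` cubic bezier, #ff8800→cut S812 F668: (172.791,138.272) → (142.485,141.230) → (85.930,143.531) → (35.178,142.340) → (22.283,134.821)

[5] `<polygon>` rectangle, #ff8800→cut S812 F668: (105.919,134.630) → (175.505,134.630) → (175.505,121.994) → (105.919,121.994) → (105.919,134.630) (closed)

[6] `<path>` closed polygon, #ff8800→cut S812 F668: (67.151,9.244) → (75.241,59.822) → (28.869,17.517) → (67.151,9.244) (closed)

[7] `<polygon>` regular polygon, #ff8800→cut S812 F668: (14.976,58.707) → (8.396,86.397) → (29.086,105.940) → (56.356,97.793) → (62.936,70.103) → (42.246,50.560) → (14.976,58.707) (closed)

[8] `<path>` regular polygon, #ff8800→cut S812 F668: (187.302,8.284) → (173.660,2.642) → (160.024,8.298) → (154.382,21.940) → (160.038,35.576) → (173.680,41.218) → (187.316,35.562) → (192.958,21.920) → (187.302,8.284) (closed)

; Generated by LaserGRBL
G21
G90
G0 X107.989 Y127.861
M4 S812
G01 X218.925 Y127.861 F668
G01 X218.925 Y107.269 F668
G01 X107.989 Y107.269 F668
G01 X107.989 Y127.861 F668
M5
G0 X192.069 Y17.951
M4 S812
G01 X227.900 Y139.023 F668
M5
G0 X140.860 Y114.284
M4 S812
G01 X148.468 Y106.834 F668
G01 X150.384 Y91.418 F668
G01 X152.658 Y78.236 F668
G01 X161.336 Y77.489 F668
M5
G0 X172.791 Y138.272
M4 S812
G01 X142.485 Y141.230 F668
G01 X85.930 Y143.531 F668
G01 X35.178 Y142.340 F668
G01 X22.283 Y134.821 F668
M5
G0 X105.919 Y134.630
M4 S812
G01 X175.505 Y134.630 F668
G01 X175.505 Y121.994 F668
G01 X105.919 Y121.994 F668
G01 X105.919 Y134.630 F668
M5
G0 X67.151 Y9.244
M4 S812
G01 X75.241 Y59.822 F668
G01 X28.869 Y17.517 F668
G01 X67.151 Y9.244 F668
M5
G0 X14.976 Y58.707
M4 S812
G01 X8.396 Y86.397 F668
G01 X29.086 Y105.940 F668
G01 X56.356 Y97.793 F668
G01 X62.936 Y70.103 F668
G01 X42.246 Y50.560 F668
G01 X14.976 Y58.707 F668
M5
G0 X187.302 Y8.284
M4 S812
G01 X173.660 Y2.642 F668
G01 X160.024 Y8.298 F668
G01 X154.382 Y21.940 F668
G01 X160.038 Y35.576 F668
G01 X173.680 Y41.218 F668
G01 X187.316 Y35.562 F668
G01 X192.958 Y21.920 F668
G01 X187.302 Y8.284 F668
M5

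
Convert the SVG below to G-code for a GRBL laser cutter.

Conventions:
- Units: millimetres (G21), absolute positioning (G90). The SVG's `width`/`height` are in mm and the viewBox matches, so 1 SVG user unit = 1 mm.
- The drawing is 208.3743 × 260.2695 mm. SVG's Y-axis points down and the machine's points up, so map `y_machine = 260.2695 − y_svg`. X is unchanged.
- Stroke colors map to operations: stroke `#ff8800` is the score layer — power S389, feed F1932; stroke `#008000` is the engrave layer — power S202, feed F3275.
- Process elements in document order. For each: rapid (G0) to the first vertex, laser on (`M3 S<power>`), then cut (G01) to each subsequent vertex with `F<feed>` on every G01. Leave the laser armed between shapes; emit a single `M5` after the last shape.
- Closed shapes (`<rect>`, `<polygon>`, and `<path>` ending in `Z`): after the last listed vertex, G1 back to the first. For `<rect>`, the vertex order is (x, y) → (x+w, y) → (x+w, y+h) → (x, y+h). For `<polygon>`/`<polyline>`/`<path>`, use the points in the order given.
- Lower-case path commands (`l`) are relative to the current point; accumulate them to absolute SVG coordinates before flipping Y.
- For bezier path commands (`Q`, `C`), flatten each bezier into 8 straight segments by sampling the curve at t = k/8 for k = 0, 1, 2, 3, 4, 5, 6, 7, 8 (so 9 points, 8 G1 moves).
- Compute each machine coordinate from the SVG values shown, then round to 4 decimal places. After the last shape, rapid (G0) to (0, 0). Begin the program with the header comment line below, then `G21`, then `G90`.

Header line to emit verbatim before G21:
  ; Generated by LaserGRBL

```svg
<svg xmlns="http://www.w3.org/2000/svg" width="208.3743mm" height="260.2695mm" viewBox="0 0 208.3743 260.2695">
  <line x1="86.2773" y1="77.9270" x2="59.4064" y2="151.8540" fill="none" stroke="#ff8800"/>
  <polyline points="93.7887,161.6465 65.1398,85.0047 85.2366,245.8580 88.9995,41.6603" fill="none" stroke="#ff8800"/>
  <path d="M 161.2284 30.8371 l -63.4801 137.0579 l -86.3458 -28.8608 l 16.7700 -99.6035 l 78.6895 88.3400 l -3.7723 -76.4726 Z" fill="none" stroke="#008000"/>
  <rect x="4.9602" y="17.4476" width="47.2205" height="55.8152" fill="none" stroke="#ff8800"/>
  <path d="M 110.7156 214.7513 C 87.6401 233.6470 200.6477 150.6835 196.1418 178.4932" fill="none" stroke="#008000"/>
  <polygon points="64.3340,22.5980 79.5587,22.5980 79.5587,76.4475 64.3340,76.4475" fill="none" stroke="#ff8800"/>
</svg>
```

; Generated by LaserGRBL
G21
G90
G0 X86.2773 Y182.3425
M3 S389
G01 X59.4064 Y108.4155 F1932
G0 X93.7887 Y98.6230
M3 S389
G01 X65.1398 Y175.2648 F1932
G01 X85.2366 Y14.4115 F1932
G01 X88.9995 Y218.6092 F1932
G0 X161.2284 Y229.4324
M3 S202
G01 X97.7483 Y92.3745 F3275
G01 X11.4025 Y121.2353 F3275
G01 X28.1725 Y220.8388 F3275
G01 X106.8620 Y132.4988 F3275
G01 X103.0897 Y208.9714 F3275
G01 X161.2284 Y229.4324 F3275
G0 X4.9602 Y242.8219
M3 S389
G01 X52.1807 Y242.8219 F1932
G01 X52.1807 Y187.0067 F1932
G01 X4.9602 Y187.0067 F1932
G01 X4.9602 Y242.8219 F1932
G0 X110.7156 Y45.5182
M3 S202
G01 X107.9459 Y42.7917 F3275
G01 X114.9621 Y47.1226 F3275
G01 X128.7925 Y56.0194 F3275
G01 X146.4651 Y66.9900 F3275
G01 X165.0082 Y77.5428 F3275
G01 X181.4499 Y85.1860 F3275
G01 X192.8184 Y87.4277 F3275
G01 X196.1418 Y81.7763 F3275
G0 X64.3340 Y237.6715
M3 S389
G01 X79.5587 Y237.6715 F1932
G01 X79.5587 Y183.8220 F1932
G01 X64.3340 Y183.8220 F1932
G01 X64.3340 Y237.6715 F1932
M5
G0 X0.0000 Y0.0000

1 u = 1 mm; y_m = 260.2695 − y.

[1] `<line>` line segment, #ff8800→score S389 F1932: (86.2773,182.3425) → (59.4064,108.4155)

[2] `<polyline>` open polyline, #ff8800→score S389 F1932: (93.7887,98.6230) → (65.1398,175.2648) → (85.2366,14.4115) → (88.9995,218.6092)

[3] `<path>` closed polygon, #008000→engrave S202 F3275: (161.2284,229.4324) → (97.7483,92.3745) → (11.4025,121.2353) → (28.1725,220.8388) → (106.8620,132.4988) → (103.0897,208.9714) → (161.2284,229.4324) (closed)

[4] `<rect>` rectangle, #ff8800→score S389 F1932: (4.9602,242.8219) → (52.1807,242.8219) → (52.1807,187.0067) → (4.9602,187.0067) → (4.9602,242.8219) (closed)

[5] `<path>` cubic bezier, #008000→engrave S202 F3275: (110.7156,45.5182) → (107.9459,42.7917) → (114.9621,47.1226) → (128.7925,56.0194) → (146.4651,66.9900) → (165.0082,77.5428) → (181.4499,85.1860) → (192.8184,87.4277) → (196.1418,81.7763)

[6] `<polygon>` rectangle, #ff8800→score S389 F1932: (64.3340,237.6715) → (79.5587,237.6715) → (79.5587,183.8220) → (64.3340,183.8220) → (64.3340,237.6715) (closed)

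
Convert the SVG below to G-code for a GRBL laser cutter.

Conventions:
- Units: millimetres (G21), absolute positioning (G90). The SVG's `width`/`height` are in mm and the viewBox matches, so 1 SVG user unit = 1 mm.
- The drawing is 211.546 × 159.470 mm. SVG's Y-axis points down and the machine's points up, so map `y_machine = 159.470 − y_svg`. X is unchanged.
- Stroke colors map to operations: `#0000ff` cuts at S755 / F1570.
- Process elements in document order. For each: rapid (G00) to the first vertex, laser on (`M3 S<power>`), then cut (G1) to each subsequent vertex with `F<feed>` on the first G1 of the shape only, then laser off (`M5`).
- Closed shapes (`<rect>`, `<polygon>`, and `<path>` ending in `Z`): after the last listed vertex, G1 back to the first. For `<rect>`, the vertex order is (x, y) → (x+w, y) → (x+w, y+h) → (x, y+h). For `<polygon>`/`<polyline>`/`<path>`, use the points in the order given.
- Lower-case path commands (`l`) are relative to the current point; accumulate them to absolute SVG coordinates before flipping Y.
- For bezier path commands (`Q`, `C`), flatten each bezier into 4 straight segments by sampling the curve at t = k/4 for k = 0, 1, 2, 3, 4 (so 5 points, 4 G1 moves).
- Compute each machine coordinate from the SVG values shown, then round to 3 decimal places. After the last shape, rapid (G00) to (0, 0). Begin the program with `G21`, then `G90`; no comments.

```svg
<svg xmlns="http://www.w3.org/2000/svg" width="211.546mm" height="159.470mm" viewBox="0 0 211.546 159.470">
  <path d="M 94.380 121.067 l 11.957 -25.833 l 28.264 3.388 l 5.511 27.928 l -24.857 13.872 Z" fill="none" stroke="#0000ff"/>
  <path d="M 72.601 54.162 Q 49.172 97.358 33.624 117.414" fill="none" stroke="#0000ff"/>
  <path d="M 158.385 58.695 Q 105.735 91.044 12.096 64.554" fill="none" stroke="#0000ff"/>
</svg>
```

G21
G90
G00 X94.380 Y38.403
M3 S755
G1 X106.337 Y64.236 F1570
G1 X134.601 Y60.848
G1 X140.112 Y32.920
G1 X115.255 Y19.048
G1 X94.380 Y38.403
M5
G00 X72.601 Y105.308
M3 S755
G1 X61.379 Y85.156 F1570
G1 X51.142 Y67.897
G1 X41.891 Y53.530
G1 X33.624 Y42.056
M5
G00 X158.385 Y100.775
M3 S755
G1 X129.498 Y88.278 F1570
G1 X95.488 Y83.136
G1 X56.354 Y85.348
G1 X12.096 Y94.916
M5
G00 X0.000 Y0.000

Since the viewBox matches the mm dimensions, user units are millimetres directly. The only transform is the Y-flip y_m = 159.470 − y_svg.

Shape 1 is a regular polygon drawn with `<path>`. Its stroke #0000ff means cut at S755, F1570. After flipping Y the toolpath is (94.380,38.403) → (106.337,64.236) → (134.601,60.848) → (140.112,32.920) → (115.255,19.048) → (94.380,38.403), returning to the start.

Shape 2 is a quadratic bezier drawn with `<path>`. Its stroke #0000ff means cut at S755, F1570. After flipping Y the toolpath is (72.601,105.308) → (61.379,85.156) → (51.142,67.897) → (41.891,53.530) → (33.624,42.056).

Shape 3 is a quadratic bezier drawn with `<path>`. Its stroke #0000ff means cut at S755, F1570. After flipping Y the toolpath is (158.385,100.775) → (129.498,88.278) → (95.488,83.136) → (56.354,85.348) → (12.096,94.916).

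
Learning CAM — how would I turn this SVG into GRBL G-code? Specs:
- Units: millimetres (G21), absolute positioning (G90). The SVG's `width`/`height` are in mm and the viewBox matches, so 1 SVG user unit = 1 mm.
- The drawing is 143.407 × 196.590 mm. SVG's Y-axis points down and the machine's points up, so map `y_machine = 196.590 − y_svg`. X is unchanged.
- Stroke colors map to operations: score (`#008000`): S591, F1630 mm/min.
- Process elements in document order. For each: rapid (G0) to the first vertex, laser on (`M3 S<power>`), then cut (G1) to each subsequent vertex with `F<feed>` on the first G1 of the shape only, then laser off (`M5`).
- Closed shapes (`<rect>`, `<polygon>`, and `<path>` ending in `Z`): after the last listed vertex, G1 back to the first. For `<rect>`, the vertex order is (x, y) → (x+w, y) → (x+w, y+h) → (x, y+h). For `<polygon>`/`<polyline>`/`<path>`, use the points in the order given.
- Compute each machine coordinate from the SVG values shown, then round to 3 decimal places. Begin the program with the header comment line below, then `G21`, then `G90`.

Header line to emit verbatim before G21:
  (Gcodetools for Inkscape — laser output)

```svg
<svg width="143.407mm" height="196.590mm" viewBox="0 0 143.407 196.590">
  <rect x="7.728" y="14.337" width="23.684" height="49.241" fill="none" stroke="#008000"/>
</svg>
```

(Gcodetools for Inkscape — laser output)
G21
G90
G0 X7.728 Y182.253
M3 S591
G1 X31.412 Y182.253 F1630
G1 X31.412 Y133.012
G1 X7.728 Y133.012
G1 X7.728 Y182.253
M5

viewBox `0 0 143.407 196.590` with mm width/height → 1 unit = 1 mm. Flip: y_m = 196.590 − y_svg.

**Shape 1** — `<rect>` rectangle, stroke `#008000` → score (S591, F1630). Machine vertices: (7.728,182.253) → (31.412,182.253) → (31.412,133.012) → (7.728,133.012) → (7.728,182.253). Closed: final G1 returns to the first vertex.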